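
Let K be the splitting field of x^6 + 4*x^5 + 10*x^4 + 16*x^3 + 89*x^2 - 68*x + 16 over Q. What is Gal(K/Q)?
The polynomial f is an irreducible sextic over Q, so G = Gal(f/Q) is one of the 16 transitive subgroups 6T1, ..., 6T16 of S_6. The discriminant of f is -3511396987830272, which is not a perfect square, so G is not contained in A_6. The transitive groups of degree 6 not contained in A_6 are: C_6 (6T1, order 6), S_3 (6T2, order 6), D_6 (6T3, order 12), C_3 x S_3 (6T5, order 18), A_4 x C_2 (6T6, order 24), S_4 (6T8, order 24), S_3 x S_3 (6T9, order 36), S_4 x C_2 (6T11, order 48), (S_3 x S_3) : C_2 (6T13, order 72), PGL(2,5) (6T14, order 120), S_6 (6T16, order 720). By Dedekind's theorem, for a prime p not dividing disc(f) the degrees of the irreducible factors of f mod p form the cycle type of an element of G. Factoring f modulo the 27 such primes p <= 127 (skipping 2, 17, 29, 83, which divide the discriminant), each new pattern first appears at: mod 3: f = (x^3 + 2x + 1)(x^3 + x^2 + 2x + 1), pattern 3+3; mod 5: f = (x^6 + 4x^5 + x^3 + 4x^2 + 2x + 1), pattern 6; mod 7: f = (x + 2)(x + 4)(x^4 + 5x^3 + 4x + 2), pattern 4+1+1; mod 19: f = (x + 5)(x + 7)(x^2 + 3x + 5)(x^2 + 8x + 4), pattern 2+2+1+1; mod 23: f = (x^2 + 2x + 4)(x^2 + 8x + 2)(x^2 + 17x + 2), pattern 2+2+2; mod 67: f = (x^2 + 41x + 24)(x^4 + 30x^3 + 29x^2 + 50x + 23), pattern 4+2; mod 127: f = (x + 30)(x + 38)(x + 52)(x + 124)(x^2 + 14x + 25), pattern 2+1+1+1+1. No other pattern occurs in this range, so the set of observed cycle types is {3+3, 6, 4+1+1, 2+2+1+1, 2+2+2, 4+2, 2+1+1+1+1}. The candidates containing elements of all these cycle types are S_4 x C_2 (6T11) of order 48, S_6 (6T16) of order 720; the others are excluded. The observed types are precisely the cycle types that occur in S_4 x C_2 (6T11) (apart from the identity). Each of the other remaining candidates has further cycle types, and by the Chebotarev density theorem the matching factorization patterns would occur for a proportion of primes equal to their share of the group: S_6 (6T16) additionally contains elements of type 5+1, 3+2+1, 3+1+1+1 (304 of its 720 elements, about 42% of primes). None of the 27 primes tested shows any such pattern (for each of these groups the chance of that is below 10^-4), which rules them out. Hence G = S_4 x C_2 (6T11), of order 48.

S_4 x C_2 (also written S4xC2)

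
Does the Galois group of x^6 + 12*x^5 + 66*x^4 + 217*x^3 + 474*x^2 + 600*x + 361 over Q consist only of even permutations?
The polynomial is irreducible of degree 6 over Q. Its discriminant is -449880542841987, which is not a perfect square. A Galois group lies in the alternating group exactly when the discriminant is a square in Q, so the Galois group (C_6) is not contained in A_6.

No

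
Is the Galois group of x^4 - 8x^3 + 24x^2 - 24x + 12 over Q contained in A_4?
Yes

The polynomial is irreducible of degree 4 over Q. Its discriminant is 331776 = 576^2, a perfect square. A Galois group lies in the alternating group exactly when the discriminant is a square in Q, so the Galois group (A_4) is contained in A_4.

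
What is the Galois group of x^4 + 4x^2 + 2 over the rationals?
C_4

The polynomial is an irreducible quartic over Q and its discriminant is 2048, which is not a perfect square, so the Galois group is not contained in A_4. The resolvent cubic y^3 - 4*y^2 - 8*y + 32 has exactly one rational root, so the Galois group is C_4 or D_4. The quartic becomes reducible over Q(sqrt(disc)), so the group is C_4.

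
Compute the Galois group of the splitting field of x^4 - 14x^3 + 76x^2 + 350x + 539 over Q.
4T5: S_4

The polynomial is an irreducible quartic over Q and its discriminant is 847742637056, which is not a perfect square, so the Galois group is not contained in A_4. The resolvent cubic y^3 - 76*y^2 - 7056*y - 64288 is irreducible over Q. An irreducible resolvent with non-square discriminant gives S_4.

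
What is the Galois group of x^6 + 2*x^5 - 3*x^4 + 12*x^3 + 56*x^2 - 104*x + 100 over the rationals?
6T13: (S_3 x S_3) : C_2

The polynomial f is an irreducible sextic over Q, so G = Gal(f/Q) is one of the 16 transitive subgroups 6T1, ..., 6T16 of S_6. The discriminant of f is -3767550835949568, which is not a perfect square, so G is not contained in A_6. The transitive groups of degree 6 not contained in A_6 are: C_6 (6T1, order 6), S_3 (6T2, order 6), D_6 (6T3, order 12), C_3 x S_3 (6T5, order 18), A_4 x C_2 (6T6, order 24), S_4 (6T8, order 24), S_3 x S_3 (6T9, order 36), S_4 x C_2 (6T11, order 48), (S_3 x S_3) : C_2 (6T13, order 72), PGL(2,5) (6T14, order 120), S_6 (6T16, order 720). By Dedekind's theorem, for a prime p not dividing disc(f) the degrees of the irreducible factors of f mod p form the cycle type of an element of G. Factoring f modulo the 27 such primes p <= 113 (skipping 2, 3, 41, which divide the discriminant), each new pattern first appears at: mod 5: f = (x)(x^2 + x + 1)(x^3 + x^2 + 1), pattern 3+2+1; mod 7: f = (x^2 + 3x + 1)(x^4 + 6x^3 + 6x^2 + 2x + 2), pattern 4+2; mod 17: f = (x^3 + x^2 + 5x + 1)(x^3 + x^2 + 8x + 15), pattern 3+3; mod 19: f = (x^2 + 5)(x^2 + 8x + 1)(x^2 + 13x + 1), pattern 2+2+2; mod 31: f = (x^6 + 2x^5 + 28x^4 + 12x^3 + 25x^2 + 20x + 7), pattern 6; mod 37: f = (x + 3)(x + 4)(x^2 + 34x + 11)(x^2 + 35x + 3), pattern 2+2+1+1; mod 61: f = (x + 1)(x + 27)(x + 34)(x^3 + x^2 + 54x + 13), pattern 3+1+1+1; mod 113: f = (x + 11)(x + 31)(x + 32)(x + 72)(x^2 + 82x + 109), pattern 2+1+1+1+1. No other pattern occurs in this range, so the set of observed cycle types is {3+2+1, 4+2, 3+3, 2+2+2, 6, 2+2+1+1, 3+1+1+1, 2+1+1+1+1}. The candidates containing elements of all these cycle types are (S_3 x S_3) : C_2 (6T13) of order 72, S_6 (6T16) of order 720; the others are excluded. The observed types are precisely the cycle types that occur in (S_3 x S_3) : C_2 (6T13) (apart from the identity). Each of the other remaining candidates has further cycle types, and by the Chebotarev density theorem the matching factorization patterns would occur for a proportion of primes equal to their share of the group: S_6 (6T16) additionally contains elements of type 5+1, 4+1+1 (234 of its 720 elements, about 32% of primes). None of the 27 primes tested shows any such pattern (for each of these groups the chance of that is below 10^-4), which rules them out. Hence G = (S_3 x S_3) : C_2 (6T13), of order 72.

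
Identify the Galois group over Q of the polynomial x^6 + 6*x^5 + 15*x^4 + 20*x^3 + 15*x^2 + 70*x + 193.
S_6 (order 720)

The polynomial f is an irreducible sextic over Q, so G = Gal(f/Q) is one of the 16 transitive subgroups 6T1, ..., 6T16 of S_6. The discriminant of f is -1388339588497408, which is not a perfect square, so G is not contained in A_6. The transitive groups of degree 6 not contained in A_6 are: C_6 (6T1, order 6), S_3 (6T2, order 6), D_6 (6T3, order 12), C_3 x S_3 (6T5, order 18), A_4 x C_2 (6T6, order 24), S_4 (6T8, order 24), S_3 x S_3 (6T9, order 36), S_4 x C_2 (6T11, order 48), (S_3 x S_3) : C_2 (6T13, order 72), PGL(2,5) (6T14, order 120), S_6 (6T16, order 720). By Dedekind's theorem, for a prime p not dividing disc(f) the degrees of the irreducible factors of f mod p form the cycle type of an element of G. Factoring f modulo the 3 such primes p <= 7 (skipping 2, which divides the discriminant), each new pattern first appears at: mod 3: f = (x^6 + 2x^3 + x + 1), pattern 6; mod 5: f = (x + 2)(x + 4)(x^4 + 2x^2 + 3x + 1), pattern 4+1+1; mod 7: f = (x + 4)(x^2 + 3x + 1)(x^3 + 6x^2 + 2x + 1), pattern 3+2+1. No other pattern occurs in this range, so the set of observed cycle types is {6, 4+1+1, 3+2+1}. Among the candidates above, the only group containing elements of all these cycle types is S_6 (6T16); every other candidate lacks at least one of them. Hence G = S_6 (6T16), of order 720.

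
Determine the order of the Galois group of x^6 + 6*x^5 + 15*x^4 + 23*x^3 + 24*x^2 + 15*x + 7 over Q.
18

The degree of the splitting field over Q equals the order of the Galois group, so first determine the group. The polynomial f is an irreducible sextic over Q, so G = Gal(f/Q) is one of the 16 transitive subgroups 6T1, ..., 6T16 of S_6. The discriminant of f is -177147, which is not a perfect square, so G is not contained in A_6. The transitive groups of degree 6 not contained in A_6 are: C_6 (6T1, order 6), S_3 (6T2, order 6), D_6 (6T3, order 12), C_3 x S_3 (6T5, order 18), A_4 x C_2 (6T6, order 24), S_4 (6T8, order 24), S_3 x S_3 (6T9, order 36), S_4 x C_2 (6T11, order 48), (S_3 x S_3) : C_2 (6T13, order 72), PGL(2,5) (6T14, order 120), S_6 (6T16, order 720). By Dedekind's theorem, for a prime p not dividing disc(f) the degrees of the irreducible factors of f mod p form the cycle type of an element of G. Factoring f modulo the 33 such primes p <= 139 (skipping 3, which divides the discriminant), each new pattern first appears at: mod 2: f = (x^6 + x^4 + x^3 + x + 1), pattern 6; mod 7: f = (x)(x + 4)(x + 6)(x^3 + 3x^2 + 3x + 5), pattern 3+1+1+1; mod 17: f = (x^2 + x + 7)(x^2 + 7x + 13)(x^2 + 15x + 4), pattern 2+2+2; mod 19: f = (x^3 + 3x^2 + 3x + 10)(x^3 + 3x^2 + 3x + 14), pattern 3+3; mod 73: f = (x + 43)(x + 44)(x + 45)(x + 52)(x + 53)(x + 61), pattern 1+1+1+1+1+1. No other pattern occurs in this range, so the set of observed cycle types is {6, 3+1+1+1, 2+2+2, 3+3, 1+1+1+1+1+1}. The candidates containing elements of all these cycle types are C_3 x S_3 (6T5) of order 18, S_3 x S_3 (6T9) of order 36, (S_3 x S_3) : C_2 (6T13) of order 72, S_6 (6T16) of order 720; the others are excluded. The observed types are precisely the cycle types that occur in C_3 x S_3 (6T5). Each of the other remaining candidates has further cycle types, and by the Chebotarev density theorem the matching factorization patterns would occur for a proportion of primes equal to their share of the group: S_3 x S_3 (6T9) additionally contains elements of type 2+2+1+1 (9 of its 36 elements, about 25% of primes); (S_3 x S_3) : C_2 (6T13) additionally contains elements of type 4+2, 3+2+1, 2+2+1+1, 2+1+1+1+1 (45 of its 72 elements, about 62% of primes); S_6 (6T16) additionally contains elements of type 5+1, 4+2, 4+1+1, 3+2+1, 2+2+1+1, 2+1+1+1+1 (504 of its 720 elements, about 70% of primes). None of the 33 primes tested shows any such pattern (for each of these groups the chance of that is below 10^-4), which rules them out. Hence G = C_3 x S_3 (6T5), of order 18. The Galois group C_3 x S_3 (6T5) has order 18, so the splitting field has degree 18 over Q.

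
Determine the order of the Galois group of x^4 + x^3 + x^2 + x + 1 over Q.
The degree of the splitting field over Q equals the order of the Galois group, so first determine the group. The polynomial is an irreducible quartic over Q and its discriminant is 125, which is not a perfect square, so the Galois group is not contained in A_4. The resolvent cubic y^3 - y^2 - 3*y + 2 has exactly one rational root, so the Galois group is C_4 or D_4. The quartic becomes reducible over Q(sqrt(disc)), so the group is C_4. The Galois group C_4 (4T1) has order 4, so the splitting field has degree 4 over Q.

4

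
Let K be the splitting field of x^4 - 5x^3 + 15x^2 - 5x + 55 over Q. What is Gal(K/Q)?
The polynomial is an irreducible quartic over Q and its discriminant is 66430125, which is not a perfect square, so the Galois group is not contained in A_4. The resolvent cubic y^3 - 15*y^2 - 195*y + 1900 has exactly one rational root, so the Galois group is C_4 or D_4. The quartic becomes reducible over Q(sqrt(disc)), so the group is C_4.

C_4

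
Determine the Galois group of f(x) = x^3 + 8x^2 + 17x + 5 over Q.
The polynomial is an irreducible cubic over Q and its discriminant is 169 = 13^2, a perfect square. For an irreducible cubic, a square discriminant forces the Galois group to be A_3, the cyclic group of order 3.

C_3 (also written C3)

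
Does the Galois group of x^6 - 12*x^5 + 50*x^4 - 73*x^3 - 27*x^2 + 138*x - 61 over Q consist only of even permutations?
Yes

The polynomial is irreducible of degree 6 over Q. Its discriminant is 30991489 = 5567^2, a perfect square. A Galois group lies in the alternating group exactly when the discriminant is a square in Q, so the Galois group (PSL(2,5)) is contained in A_6.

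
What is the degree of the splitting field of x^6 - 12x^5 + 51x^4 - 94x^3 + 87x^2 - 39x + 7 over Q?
The degree of the splitting field over Q equals the order of the Galois group, so first determine the group. The polynomial f is an irreducible sextic over Q, so G = Gal(f/Q) is one of the 16 transitive subgroups 6T1, ..., 6T16 of S_6. The discriminant of f is -51195483, which is not a perfect square, so G is not contained in A_6. The transitive groups of degree 6 not contained in A_6 are: C_6 (6T1, order 6), S_3 (6T2, order 6), D_6 (6T3, order 12), C_3 x S_3 (6T5, order 18), A_4 x C_2 (6T6, order 24), S_4 (6T8, order 24), S_3 x S_3 (6T9, order 36), S_4 x C_2 (6T11, order 48), (S_3 x S_3) : C_2 (6T13, order 72), PGL(2,5) (6T14, order 120), S_6 (6T16, order 720). By Dedekind's theorem, for a prime p not dividing disc(f) the degrees of the irreducible factors of f mod p form the cycle type of an element of G. Factoring f modulo the 33 such primes p <= 149 (skipping 3, 17, which divide the discriminant), each new pattern first appears at: mod 2: f = (x^6 + x^4 + x^2 + x + 1), pattern 6; mod 7: f = (x)(x + 3)(x + 5)(x^3 + x^2 + 3), pattern 3+1+1+1; mod 19: f = (x^3 + 13x^2 + 4x + 13)(x^3 + 13x^2 + 11x + 2), pattern 3+3; mod 53: f = (x^2 + 2x + 23)(x^2 + 43x + 46)(x^2 + 49x + 23), pattern 2+2+2; mod 73: f = (x + 4)(x + 16)(x + 17)(x + 47)(x + 61)(x + 62), pattern 1+1+1+1+1+1. No other pattern occurs in this range, so the set of observed cycle types is {6, 3+1+1+1, 3+3, 2+2+2, 1+1+1+1+1+1}. The candidates containing elements of all these cycle types are C_3 x S_3 (6T5) of order 18, S_3 x S_3 (6T9) of order 36, (S_3 x S_3) : C_2 (6T13) of order 72, S_6 (6T16) of order 720; the others are excluded. The observed types are precisely the cycle types that occur in C_3 x S_3 (6T5). Each of the other remaining candidates has further cycle types, and by the Chebotarev density theorem the matching factorization patterns would occur for a proportion of primes equal to their share of the group: S_3 x S_3 (6T9) additionally contains elements of type 2+2+1+1 (9 of its 36 elements, about 25% of primes); (S_3 x S_3) : C_2 (6T13) additionally contains elements of type 4+2, 3+2+1, 2+2+1+1, 2+1+1+1+1 (45 of its 72 elements, about 62% of primes); S_6 (6T16) additionally contains elements of type 5+1, 4+2, 4+1+1, 3+2+1, 2+2+1+1, 2+1+1+1+1 (504 of its 720 elements, about 70% of primes). None of the 33 primes tested shows any such pattern (for each of these groups the chance of that is below 10^-4), which rules them out. Hence G = C_3 x S_3 (6T5), of order 18. The Galois group C_3 x S_3 (6T5) has order 18, so the splitting field has degree 18 over Q.

18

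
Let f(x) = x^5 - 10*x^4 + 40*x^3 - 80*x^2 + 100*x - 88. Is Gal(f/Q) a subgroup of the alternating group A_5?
Yes

The polynomial is irreducible of degree 5 over Q. Its discriminant is 1024000000 = 32000^2, a perfect square. A Galois group lies in the alternating group exactly when the discriminant is a square in Q, so the Galois group (A_5) is contained in A_5.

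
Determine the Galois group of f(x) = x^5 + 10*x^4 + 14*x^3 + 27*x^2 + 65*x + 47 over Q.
The polynomial f is an irreducible quintic over Q, so G = Gal(f/Q) is a transitive subgroup of S_5: one of C_5 (5T1, order 5), D_5 (5T2, order 10), F_20 (5T3, order 20), A_5 (5T4, order 60) or S_5 (5T5, order 120). The discriminant of f is 80407844884, which is not a perfect square, so G is not contained in A_5. The transitive groups of degree 5 not contained in A_5 are: F_20 (5T3, order 20), S_5 (5T5, order 120). By Dedekind's theorem, for a prime p not dividing disc(f) the degrees of the irreducible factors of f mod p form the cycle type of an element of G. Factoring f modulo the 3 such primes p <= 7 (skipping 2, which divides the discriminant), each new pattern first appears at: mod 3: f = (x^5 + x^4 + 2x^3 + 2x + 2), pattern 5; mod 7: f = (x^2 + 2x + 5)(x^3 + x^2 + 1), pattern 3+2. No other pattern occurs in this range, so the set of observed cycle types is {5, 3+2}. Among the candidates above, the only group containing elements of all these cycle types is S_5 (5T5) — F_20 (5T3) lacks at least one of them. Hence G = S_5 (5T5), of order 120.

S_5, the symmetric group on 5 letters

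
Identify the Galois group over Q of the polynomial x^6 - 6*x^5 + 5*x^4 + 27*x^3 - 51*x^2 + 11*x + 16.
PSL(2,5) (order 60)

The polynomial f is an irreducible sextic over Q, so G = Gal(f/Q) is one of the 16 transitive subgroups 6T1, ..., 6T16 of S_6. The discriminant of f is 30991489 = 5567^2, a perfect square, so G is contained in A_6. The transitive groups of degree 6 contained in A_6 are: A_4 (6T4, order 12), S_4 (6T7, order 24), (C_3 x C_3) : C_4 (6T10, order 36), PSL(2,5) (6T12, order 60), A_6 (6T15, order 360). By Dedekind's theorem, for a prime p not dividing disc(f) the degrees of the irreducible factors of f mod p form the cycle type of an element of G. Factoring f modulo the 21 such primes p <= 79 (skipping 19, which divides the discriminant), each new pattern first appears at: mod 2: f = (x)(x^5 + x^3 + x^2 + x + 1), pattern 5+1; mod 7: f = (x^3 + 2x^2 + 4x + 5)(x^3 + 6x^2 + 3x + 6), pattern 3+3; mod 61: f = (x + 1)(x + 23)(x^2 + 44x + 55)(x^2 + 48x + 60), pattern 2+2+1+1. No other pattern occurs in this range, so the set of observed cycle types is {5+1, 3+3, 2+2+1+1}. The candidates containing elements of all these cycle types are PSL(2,5) (6T12) of order 60, A_6 (6T15) of order 360; the others are excluded. The observed types are precisely the cycle types that occur in PSL(2,5) (6T12) (apart from the identity). Each of the other remaining candidates has further cycle types, and by the Chebotarev density theorem the matching factorization patterns would occur for a proportion of primes equal to their share of the group: A_6 (6T15) additionally contains elements of type 4+2, 3+1+1+1 (130 of its 360 elements, about 36% of primes). None of the 21 primes tested shows any such pattern (for each of these groups the chance of that is below 10^-4), which rules them out. Hence G = PSL(2,5) (6T12), of order 60.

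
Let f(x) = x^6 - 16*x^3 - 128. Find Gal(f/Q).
The polynomial f is an irreducible sextic over Q, so G = Gal(f/Q) is one of the 16 transitive subgroups 6T1, ..., 6T16 of S_6. The discriminant of f is 5410421842378752, which is not a perfect square, so G is not contained in A_6. The transitive groups of degree 6 not contained in A_6 are: C_6 (6T1, order 6), S_3 (6T2, order 6), D_6 (6T3, order 12), C_3 x S_3 (6T5, order 18), A_4 x C_2 (6T6, order 24), S_4 (6T8, order 24), S_3 x S_3 (6T9, order 36), S_4 x C_2 (6T11, order 48), (S_3 x S_3) : C_2 (6T13, order 72), PGL(2,5) (6T14, order 120), S_6 (6T16, order 720). By Dedekind's theorem, for a prime p not dividing disc(f) the degrees of the irreducible factors of f mod p form the cycle type of an element of G. Factoring f modulo the 23 such primes p <= 97 (skipping 2, 3, which divide the discriminant), each new pattern first appears at: mod 5: f = (x^6 + 4x^3 + 2), pattern 6; mod 11: f = (x + 6)(x + 10)(x^2 + x + 1)(x^2 + 5x + 3), pattern 2+2+1+1; mod 13: f = (x + 4)(x + 10)(x + 12)(x^3 + 11), pattern 3+1+1+1; mod 31: f = (x^2 + 16x + 3)(x^2 + 18x + 13)(x^2 + 28x + 15), pattern 2+2+2; mod 97: f = (x^3 + 9)(x^3 + 72), pattern 3+3. No other pattern occurs in this range, so the set of observed cycle types is {6, 2+2+1+1, 3+1+1+1, 2+2+2, 3+3}. The candidates containing elements of all these cycle types are S_3 x S_3 (6T9) of order 36, (S_3 x S_3) : C_2 (6T13) of order 72, S_6 (6T16) of order 720; the others are excluded. The observed types are precisely the cycle types that occur in S_3 x S_3 (6T9) (apart from the identity). Each of the other remaining candidates has further cycle types, and by the Chebotarev density theorem the matching factorization patterns would occur for a proportion of primes equal to their share of the group: (S_3 x S_3) : C_2 (6T13) additionally contains elements of type 4+2, 3+2+1, 2+1+1+1+1 (36 of its 72 elements, about 50% of primes); S_6 (6T16) additionally contains elements of type 5+1, 4+2, 4+1+1, 3+2+1, 2+1+1+1+1 (459 of its 720 elements, about 64% of primes). None of the 23 primes tested shows any such pattern (for each of these groups the chance of that is below 10^-4), which rules them out. Hence G = S_3 x S_3 (6T9), of order 36.

S_3 x S_3 (also written G36-)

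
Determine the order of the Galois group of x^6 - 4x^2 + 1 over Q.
The degree of the splitting field over Q equals the order of the Galois group, so first determine the group. The polynomial f is an irreducible sextic over Q, so G = Gal(f/Q) is one of the 16 transitive subgroups 6T1, ..., 6T16 of S_6. The discriminant of f is -3356224, which is not a perfect square, so G is not contained in A_6. The transitive groups of degree 6 not contained in A_6 are: C_6 (6T1, order 6), S_3 (6T2, order 6), D_6 (6T3, order 12), C_3 x S_3 (6T5, order 18), A_4 x C_2 (6T6, order 24), S_4 (6T8, order 24), S_3 x S_3 (6T9, order 36), S_4 x C_2 (6T11, order 48), (S_3 x S_3) : C_2 (6T13, order 72), PGL(2,5) (6T14, order 120), S_6 (6T16, order 720). By Dedekind's theorem, for a prime p not dividing disc(f) the degrees of the irreducible factors of f mod p form the cycle type of an element of G. Factoring f modulo the 67 such primes p <= 347 (skipping 2, 229, which divide the discriminant), each new pattern first appears at: mod 3: f = (x^6 + 2x^2 + 1), pattern 6; mod 5: f = (x^3 + 2x^2 + 2x + 2)(x^3 + 3x^2 + 2x + 3), pattern 3+3; mod 7: f = (x + 2)(x + 5)(x^4 + 4x^2 + 5), pattern 4+1+1; mod 13: f = (x^2 + 5)(x^4 + 8x^2 + 8), pattern 4+2; mod 23: f = (x^2 + 12)(x^2 + 5x + 18)(x^2 + 18x + 18), pattern 2+2+2; mod 29: f = (x + 10)(x + 19)(x^2 + x + 7)(x^2 + 28x + 7), pattern 2+2+1+1; mod 193: f = (x + 6)(x + 44)(x + 94)(x + 99)(x + 149)(x + 187), pattern 1+1+1+1+1+1; mod 347: f = (x + 3)(x + 151)(x + 196)(x + 344)(x^2 + 255), pattern 2+1+1+1+1. No other pattern occurs in this range, so the set of observed cycle types is {6, 3+3, 4+1+1, 4+2, 2+2+2, 2+2+1+1, 1+1+1+1+1+1, 2+1+1+1+1}. The candidates containing elements of all these cycle types are S_4 x C_2 (6T11) of order 48, S_6 (6T16) of order 720; the others are excluded. The observed types are precisely the cycle types that occur in S_4 x C_2 (6T11). Each of the other remaining candidates has further cycle types, and by the Chebotarev density theorem the matching factorization patterns would occur for a proportion of primes equal to their share of the group: S_6 (6T16) additionally contains elements of type 5+1, 3+2+1, 3+1+1+1 (304 of its 720 elements, about 42% of primes). None of the 67 primes tested shows any such pattern (for each of these groups the chance of that is below 10^-4), which rules them out. Hence G = S_4 x C_2 (6T11), of order 48. The Galois group S_4 x C_2 (6T11) has order 48, so the splitting field has degree 48 over Q.

48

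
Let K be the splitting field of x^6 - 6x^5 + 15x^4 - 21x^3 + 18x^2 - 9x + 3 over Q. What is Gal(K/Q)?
C_6

The polynomial f is an irreducible sextic over Q, so G = Gal(f/Q) is one of the 16 transitive subgroups 6T1, ..., 6T16 of S_6. The discriminant of f is -19683, which is not a perfect square, so G is not contained in A_6. The transitive groups of degree 6 not contained in A_6 are: C_6 (6T1, order 6), S_3 (6T2, order 6), D_6 (6T3, order 12), C_3 x S_3 (6T5, order 18), A_4 x C_2 (6T6, order 24), S_4 (6T8, order 24), S_3 x S_3 (6T9, order 36), S_4 x C_2 (6T11, order 48), (S_3 x S_3) : C_2 (6T13, order 72), PGL(2,5) (6T14, order 120), S_6 (6T16, order 720). By Dedekind's theorem, for a prime p not dividing disc(f) the degrees of the irreducible factors of f mod p form the cycle type of an element of G. Factoring f modulo the 37 such primes p <= 163 (skipping 3, which divides the discriminant), each new pattern first appears at: mod 2: f = (x^6 + x^4 + x^3 + x + 1), pattern 6; mod 7: f = (x^3 + 4x^2 + 3x + 1)(x^3 + 4x^2 + 3x + 3), pattern 3+3; mod 17: f = (x^2 + 5x + 12)(x^2 + 11x + 6)(x^2 + 12x + 5), pattern 2+2+2; mod 19: f = (x + 3)(x + 4)(x + 5)(x + 8)(x + 15)(x + 16), pattern 1+1+1+1+1+1. No other pattern occurs in this range, so the set of observed cycle types is {6, 3+3, 2+2+2, 1+1+1+1+1+1}. The candidates containing elements of all these cycle types are C_6 (6T1) of order 6, D_6 (6T3) of order 12, C_3 x S_3 (6T5) of order 18, A_4 x C_2 (6T6) of order 24, S_3 x S_3 (6T9) of order 36, S_4 x C_2 (6T11) of order 48, (S_3 x S_3) : C_2 (6T13) of order 72, PGL(2,5) (6T14) of order 120, S_6 (6T16) of order 720; the others are excluded. The observed types are precisely the cycle types that occur in C_6 (6T1). Each of the other remaining candidates has further cycle types, and by the Chebotarev density theorem the matching factorization patterns would occur for a proportion of primes equal to their share of the group: D_6 (6T3) additionally contains elements of type 2+2+1+1 (3 of its 12 elements, about 25% of primes); C_3 x S_3 (6T5) additionally contains elements of type 3+1+1+1 (4 of its 18 elements, about 22% of primes); A_4 x C_2 (6T6) additionally contains elements of type 2+2+1+1, 2+1+1+1+1 (6 of its 24 elements, about 25% of primes); S_3 x S_3 (6T9) additionally contains elements of type 3+1+1+1, 2+2+1+1 (13 of its 36 elements, about 36% of primes); S_4 x C_2 (6T11) additionally contains elements of type 4+2, 4+1+1, 2+2+1+1, 2+1+1+1+1 (24 of its 48 elements, about 50% of primes); (S_3 x S_3) : C_2 (6T13) additionally contains elements of type 4+2, 3+2+1, 3+1+1+1, 2+2+1+1, 2+1+1+1+1 (49 of its 72 elements, about 68% of primes); PGL(2,5) (6T14) additionally contains elements of type 5+1, 4+1+1, 2+2+1+1 (69 of its 120 elements, about 58% of primes); S_6 (6T16) additionally contains elements of type 5+1, 4+2, 4+1+1, 3+2+1, 3+1+1+1, 2+2+1+1, 2+1+1+1+1 (544 of its 720 elements, about 76% of primes). None of the 37 primes tested shows any such pattern (for each of these groups the chance of that is below 10^-4), which rules them out. Hence G = C_6 (6T1), of order 6.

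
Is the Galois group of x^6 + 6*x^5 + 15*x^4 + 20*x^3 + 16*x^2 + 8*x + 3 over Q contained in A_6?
The polynomial is irreducible of degree 6 over Q. Its discriminant is -61504, which is not a perfect square. A Galois group lies in the alternating group exactly when the discriminant is a square in Q, so the Galois group (S_4 x C_2) is not contained in A_6.

No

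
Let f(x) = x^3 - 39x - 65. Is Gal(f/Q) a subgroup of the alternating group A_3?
The polynomial is irreducible of degree 3 over Q. Its discriminant is 123201 = 351^2, a perfect square. A Galois group lies in the alternating group exactly when the discriminant is a square in Q, so the Galois group (C_3) is contained in A_3.

Yes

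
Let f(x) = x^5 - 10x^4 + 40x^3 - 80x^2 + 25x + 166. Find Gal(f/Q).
5T4: A_5

The polynomial f is an irreducible quintic over Q, so G = Gal(f/Q) is a transitive subgroup of S_5: one of C_5 (5T1, order 5), D_5 (5T2, order 10), F_20 (5T3, order 20), A_5 (5T4, order 60) or S_5 (5T5, order 120). The discriminant of f is 58564000000 = 242000^2, a perfect square, so G is contained in A_5. The transitive groups of degree 5 contained in A_5 are: C_5 (5T1, order 5), D_5 (5T2, order 10), A_5 (5T4, order 60). By Dedekind's theorem, for a prime p not dividing disc(f) the degrees of the irreducible factors of f mod p form the cycle type of an element of G. Factoring f modulo the 3 such primes p <= 13 (skipping 2, 5, 11, which divide the discriminant), each new pattern first appears at: mod 3: f = (x^5 + 2x^4 + x^3 + x^2 + x + 1), pattern 5; mod 13: f = (x + 4)(x + 6)(x^3 + 6x^2 + 8x + 8), pattern 3+1+1. No other pattern occurs in this range, so the set of observed cycle types is {5, 3+1+1}. Among the candidates above, the only group containing elements of all these cycle types is A_5 (5T4) — each of C_5 (5T1), D_5 (5T2) lacks at least one of them. Hence G = A_5 (5T4), of order 60.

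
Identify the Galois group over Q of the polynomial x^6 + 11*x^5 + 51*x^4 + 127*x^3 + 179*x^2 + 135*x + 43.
C_6 (order 6)

The polynomial f is an irreducible sextic over Q, so G = Gal(f/Q) is one of the 16 transitive subgroups 6T1, ..., 6T16 of S_6. The discriminant of f is -16807, which is not a perfect square, so G is not contained in A_6. The transitive groups of degree 6 not contained in A_6 are: C_6 (6T1, order 6), S_3 (6T2, order 6), D_6 (6T3, order 12), C_3 x S_3 (6T5, order 18), A_4 x C_2 (6T6, order 24), S_4 (6T8, order 24), S_3 x S_3 (6T9, order 36), S_4 x C_2 (6T11, order 48), (S_3 x S_3) : C_2 (6T13, order 72), PGL(2,5) (6T14, order 120), S_6 (6T16, order 720). By Dedekind's theorem, for a prime p not dividing disc(f) the degrees of the irreducible factors of f mod p form the cycle type of an element of G. Factoring f modulo the 37 such primes p <= 163 (skipping 7, which divides the discriminant), each new pattern first appears at: mod 2: f = (x^3 + x + 1)(x^3 + x^2 + 1), pattern 3+3; mod 3: f = (x^6 + 2x^5 + x^3 + 2x^2 + 1), pattern 6; mod 13: f = (x^2 + x + 12)(x^2 + 11x + 6)(x^2 + 12x + 8), pattern 2+2+2; mod 29: f = (x + 9)(x + 18)(x + 22)(x + 25)(x + 26)(x + 27), pattern 1+1+1+1+1+1. No other pattern occurs in this range, so the set of observed cycle types is {3+3, 6, 2+2+2, 1+1+1+1+1+1}. The candidates containing elements of all these cycle types are C_6 (6T1) of order 6, D_6 (6T3) of order 12, C_3 x S_3 (6T5) of order 18, A_4 x C_2 (6T6) of order 24, S_3 x S_3 (6T9) of order 36, S_4 x C_2 (6T11) of order 48, (S_3 x S_3) : C_2 (6T13) of order 72, PGL(2,5) (6T14) of order 120, S_6 (6T16) of order 720; the others are excluded. The observed types are precisely the cycle types that occur in C_6 (6T1). Each of the other remaining candidates has further cycle types, and by the Chebotarev density theorem the matching factorization patterns would occur for a proportion of primes equal to their share of the group: D_6 (6T3) additionally contains elements of type 2+2+1+1 (3 of its 12 elements, about 25% of primes); C_3 x S_3 (6T5) additionally contains elements of type 3+1+1+1 (4 of its 18 elements, about 22% of primes); A_4 x C_2 (6T6) additionally contains elements of type 2+2+1+1, 2+1+1+1+1 (6 of its 24 elements, about 25% of primes); S_3 x S_3 (6T9) additionally contains elements of type 3+1+1+1, 2+2+1+1 (13 of its 36 elements, about 36% of primes); S_4 x C_2 (6T11) additionally contains elements of type 4+2, 4+1+1, 2+2+1+1, 2+1+1+1+1 (24 of its 48 elements, about 50% of primes); (S_3 x S_3) : C_2 (6T13) additionally contains elements of type 4+2, 3+2+1, 3+1+1+1, 2+2+1+1, 2+1+1+1+1 (49 of its 72 elements, about 68% of primes); PGL(2,5) (6T14) additionally contains elements of type 5+1, 4+1+1, 2+2+1+1 (69 of its 120 elements, about 58% of primes); S_6 (6T16) additionally contains elements of type 5+1, 4+2, 4+1+1, 3+2+1, 3+1+1+1, 2+2+1+1, 2+1+1+1+1 (544 of its 720 elements, about 76% of primes). None of the 37 primes tested shows any such pattern (for each of these groups the chance of that is below 10^-4), which rules them out. Hence G = C_6 (6T1), of order 6.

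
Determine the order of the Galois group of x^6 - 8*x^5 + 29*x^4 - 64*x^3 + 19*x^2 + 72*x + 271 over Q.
36

The degree of the splitting field over Q equals the order of the Galois group, so first determine the group. The polynomial f is an irreducible sextic over Q, so G = Gal(f/Q) is one of the 16 transitive subgroups 6T1, ..., 6T16 of S_6. The discriminant of f is 564385546240000 = 23756800^2, a perfect square, so G is contained in A_6. The transitive groups of degree 6 contained in A_6 are: A_4 (6T4, order 12), S_4 (6T7, order 24), (C_3 x C_3) : C_4 (6T10, order 36), PSL(2,5) (6T12, order 60), A_6 (6T15, order 360). By Dedekind's theorem, for a prime p not dividing disc(f) the degrees of the irreducible factors of f mod p form the cycle type of an element of G. Factoring f modulo the 19 such primes p <= 79 (skipping 2, 5, 29, which divide the discriminant), each new pattern first appears at: mod 3: f = (x^2 + x + 2)(x^4 + 2x + 2), pattern 4+2; mod 11: f = (x^3 + 7x + 10)(x^3 + 3x^2 + 4), pattern 3+3; mod 19: f = (x + 13)(x + 15)(x^2 + 9x + 10)(x^2 + 12x + 2), pattern 2+2+1+1; mod 61: f = (x + 4)(x + 37)(x + 51)(x^3 + 22x^2 + 36x + 25), pattern 3+1+1+1. No other pattern occurs in this range, so the set of observed cycle types is {4+2, 3+3, 2+2+1+1, 3+1+1+1}. The candidates containing elements of all these cycle types are (C_3 x C_3) : C_4 (6T10) of order 36, A_6 (6T15) of order 360; the others are excluded. The observed types are precisely the cycle types that occur in (C_3 x C_3) : C_4 (6T10) (apart from the identity). Each of the other remaining candidates has further cycle types, and by the Chebotarev density theorem the matching factorization patterns would occur for a proportion of primes equal to their share of the group: A_6 (6T15) additionally contains elements of type 5+1 (144 of its 360 elements, about 40% of primes). None of the 19 primes tested shows any such pattern (for each of these groups the chance of that is below 10^-4), which rules them out. Hence G = (C_3 x C_3) : C_4 (6T10), of order 36. The Galois group (C_3 x C_3) : C_4 (6T10) has order 36, so the splitting field has degree 36 over Q.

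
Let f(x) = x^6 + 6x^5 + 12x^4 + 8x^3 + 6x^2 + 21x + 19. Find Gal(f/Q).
C_6 (also written C6)

The polynomial f is an irreducible sextic over Q, so G = Gal(f/Q) is one of the 16 transitive subgroups 6T1, ..., 6T16 of S_6. The discriminant of f is -7105563, which is not a perfect square, so G is not contained in A_6. The transitive groups of degree 6 not contained in A_6 are: C_6 (6T1, order 6), S_3 (6T2, order 6), D_6 (6T3, order 12), C_3 x S_3 (6T5, order 18), A_4 x C_2 (6T6, order 24), S_4 (6T8, order 24), S_3 x S_3 (6T9, order 36), S_4 x C_2 (6T11, order 48), (S_3 x S_3) : C_2 (6T13, order 72), PGL(2,5) (6T14, order 120), S_6 (6T16, order 720). By Dedekind's theorem, for a prime p not dividing disc(f) the degrees of the irreducible factors of f mod p form the cycle type of an element of G. Factoring f modulo the 37 such primes p <= 167 (skipping 3, 19, which divide the discriminant), each new pattern first appears at: mod 2: f = (x^6 + x + 1), pattern 6; mod 7: f = (x^3 + 3x^2 + x + 1)(x^3 + 3x^2 + 2x + 5), pattern 3+3; mod 17: f = (x^2 + x + 6)(x^2 + 9x + 13)(x^2 + 13x + 7), pattern 2+2+2; mod 37: f = (x + 3)(x + 17)(x + 18)(x + 20)(x + 26)(x + 33), pattern 1+1+1+1+1+1. No other pattern occurs in this range, so the set of observed cycle types is {6, 3+3, 2+2+2, 1+1+1+1+1+1}. The candidates containing elements of all these cycle types are C_6 (6T1) of order 6, D_6 (6T3) of order 12, C_3 x S_3 (6T5) of order 18, A_4 x C_2 (6T6) of order 24, S_3 x S_3 (6T9) of order 36, S_4 x C_2 (6T11) of order 48, (S_3 x S_3) : C_2 (6T13) of order 72, PGL(2,5) (6T14) of order 120, S_6 (6T16) of order 720; the others are excluded. The observed types are precisely the cycle types that occur in C_6 (6T1). Each of the other remaining candidates has further cycle types, and by the Chebotarev density theorem the matching factorization patterns would occur for a proportion of primes equal to their share of the group: D_6 (6T3) additionally contains elements of type 2+2+1+1 (3 of its 12 elements, about 25% of primes); C_3 x S_3 (6T5) additionally contains elements of type 3+1+1+1 (4 of its 18 elements, about 22% of primes); A_4 x C_2 (6T6) additionally contains elements of type 2+2+1+1, 2+1+1+1+1 (6 of its 24 elements, about 25% of primes); S_3 x S_3 (6T9) additionally contains elements of type 3+1+1+1, 2+2+1+1 (13 of its 36 elements, about 36% of primes); S_4 x C_2 (6T11) additionally contains elements of type 4+2, 4+1+1, 2+2+1+1, 2+1+1+1+1 (24 of its 48 elements, about 50% of primes); (S_3 x S_3) : C_2 (6T13) additionally contains elements of type 4+2, 3+2+1, 3+1+1+1, 2+2+1+1, 2+1+1+1+1 (49 of its 72 elements, about 68% of primes); PGL(2,5) (6T14) additionally contains elements of type 5+1, 4+1+1, 2+2+1+1 (69 of its 120 elements, about 58% of primes); S_6 (6T16) additionally contains elements of type 5+1, 4+2, 4+1+1, 3+2+1, 3+1+1+1, 2+2+1+1, 2+1+1+1+1 (544 of its 720 elements, about 76% of primes). None of the 37 primes tested shows any such pattern (for each of these groups the chance of that is below 10^-4), which rules them out. Hence G = C_6 (6T1), of order 6.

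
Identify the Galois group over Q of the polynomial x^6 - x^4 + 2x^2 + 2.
S_4, S_4(6c), the S_4-action on 6 points not in A_6

The polynomial f is an irreducible sextic over Q, so G = Gal(f/Q) is one of the 16 transitive subgroups 6T1, ..., 6T16 of S_6. The discriminant of f is -5120000, which is not a perfect square, so G is not contained in A_6. The transitive groups of degree 6 not contained in A_6 are: C_6 (6T1, order 6), S_3 (6T2, order 6), D_6 (6T3, order 12), C_3 x S_3 (6T5, order 18), A_4 x C_2 (6T6, order 24), S_4 (6T8, order 24), S_3 x S_3 (6T9, order 36), S_4 x C_2 (6T11, order 48), (S_3 x S_3) : C_2 (6T13, order 72), PGL(2,5) (6T14, order 120), S_6 (6T16, order 720). By Dedekind's theorem, for a prime p not dividing disc(f) the degrees of the irreducible factors of f mod p form the cycle type of an element of G. Factoring f modulo the 22 such primes p <= 89 (skipping 2, 5, which divide the discriminant), each new pattern first appears at: mod 3: f = (x^3 + x^2 + 2)(x^3 + 2x^2 + 1), pattern 3+3; mod 7: f = (x^2 + 2)(x^2 + x + 6)(x^2 + 6x + 6), pattern 2+2+2; mod 13: f = (x + 4)(x + 9)(x^4 + 2x^2 + 8), pattern 4+1+1; mod 43: f = (x + 12)(x + 31)(x^2 + 4)(x^2 + 10), pattern 2+2+1+1. No other pattern occurs in this range, so the set of observed cycle types is {3+3, 2+2+2, 4+1+1, 2+2+1+1}. The candidates containing elements of all these cycle types are S_4 (6T8) of order 24, S_4 x C_2 (6T11) of order 48, PGL(2,5) (6T14) of order 120, S_6 (6T16) of order 720; the others are excluded. The observed types are precisely the cycle types that occur in S_4 (6T8) (apart from the identity). Each of the other remaining candidates has further cycle types, and by the Chebotarev density theorem the matching factorization patterns would occur for a proportion of primes equal to their share of the group: S_4 x C_2 (6T11) additionally contains elements of type 6, 4+2, 2+1+1+1+1 (17 of its 48 elements, about 35% of primes); PGL(2,5) (6T14) additionally contains elements of type 6, 5+1 (44 of its 120 elements, about 37% of primes); S_6 (6T16) additionally contains elements of type 6, 5+1, 4+2, 3+2+1, 3+1+1+1, 2+1+1+1+1 (529 of its 720 elements, about 73% of primes). None of the 22 primes tested shows any such pattern (for each of these groups the chance of that is below 10^-4), which rules them out. Hence G = S_4 (6T8), of order 24.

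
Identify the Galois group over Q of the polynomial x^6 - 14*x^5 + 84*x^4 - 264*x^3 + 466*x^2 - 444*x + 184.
S_4 (also written S4-)

The polynomial f is an irreducible sextic over Q, so G = Gal(f/Q) is one of the 16 transitive subgroups 6T1, ..., 6T16 of S_6. The discriminant of f is -4014080000, which is not a perfect square, so G is not contained in A_6. The transitive groups of degree 6 not contained in A_6 are: C_6 (6T1, order 6), S_3 (6T2, order 6), D_6 (6T3, order 12), C_3 x S_3 (6T5, order 18), A_4 x C_2 (6T6, order 24), S_4 (6T8, order 24), S_3 x S_3 (6T9, order 36), S_4 x C_2 (6T11, order 48), (S_3 x S_3) : C_2 (6T13, order 72), PGL(2,5) (6T14, order 120), S_6 (6T16, order 720). By Dedekind's theorem, for a prime p not dividing disc(f) the degrees of the irreducible factors of f mod p form the cycle type of an element of G. Factoring f modulo the 22 such primes p <= 97 (skipping 2, 5, 7, which divide the discriminant), each new pattern first appears at: mod 3: f = (x^3 + 2x + 2)(x^3 + x^2 + x + 2), pattern 3+3; mod 13: f = (x + 4)(x + 12)(x^4 + 9x^3 + 9x^2 + 5x + 6), pattern 4+1+1; mod 37: f = (x^2 + x + 15)(x^2 + 3x + 15)(x^2 + 19x + 12), pattern 2+2+2; mod 43: f = (x + 14)(x + 38)(x^2 + 4x + 8)(x^2 + 16x + 31), pattern 2+2+1+1. No other pattern occurs in this range, so the set of observed cycle types is {3+3, 4+1+1, 2+2+2, 2+2+1+1}. The candidates containing elements of all these cycle types are S_4 (6T8) of order 24, S_4 x C_2 (6T11) of order 48, PGL(2,5) (6T14) of order 120, S_6 (6T16) of order 720; the others are excluded. The observed types are precisely the cycle types that occur in S_4 (6T8) (apart from the identity). Each of the other remaining candidates has further cycle types, and by the Chebotarev density theorem the matching factorization patterns would occur for a proportion of primes equal to their share of the group: S_4 x C_2 (6T11) additionally contains elements of type 6, 4+2, 2+1+1+1+1 (17 of its 48 elements, about 35% of primes); PGL(2,5) (6T14) additionally contains elements of type 6, 5+1 (44 of its 120 elements, about 37% of primes); S_6 (6T16) additionally contains elements of type 6, 5+1, 4+2, 3+2+1, 3+1+1+1, 2+1+1+1+1 (529 of its 720 elements, about 73% of primes). None of the 22 primes tested shows any such pattern (for each of these groups the chance of that is below 10^-4), which rules them out. Hence G = S_4 (6T8), of order 24.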